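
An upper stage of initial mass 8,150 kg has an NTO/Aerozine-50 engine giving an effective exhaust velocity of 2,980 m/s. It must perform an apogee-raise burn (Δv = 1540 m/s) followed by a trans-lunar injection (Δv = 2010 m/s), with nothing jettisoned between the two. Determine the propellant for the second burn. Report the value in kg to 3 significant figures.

propellant for the second burn ≈ 2380 kg

After the first burn: m = 8150 × exp(−1540/2980.0) = 8150 × 0.59644 = 4,860.99 kg.
After the second burn: m = 4,860.99 × exp(−2010/2980.0) = 4,860.99 × 0.50941 = 2,476.24 kg.
Second-burn propellant = 4,860.99 − 2,476.24 = 2,384.75 kg.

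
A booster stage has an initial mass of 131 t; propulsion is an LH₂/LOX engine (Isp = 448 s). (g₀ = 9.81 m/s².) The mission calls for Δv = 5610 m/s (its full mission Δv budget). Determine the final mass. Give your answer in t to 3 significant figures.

v_e = Isp · g₀ = 448 × 9.81 = 4394.9 m/s.
Rocket equation: m₀/m_f = exp(Δv / v_e) = exp(5610 / 4394.9) = exp(1.2765) = 3.5840.
m_f = m₀ / 3.5840 = 131 / 3.5840 = 36.5513 t.

final mass ≈ 36.6 t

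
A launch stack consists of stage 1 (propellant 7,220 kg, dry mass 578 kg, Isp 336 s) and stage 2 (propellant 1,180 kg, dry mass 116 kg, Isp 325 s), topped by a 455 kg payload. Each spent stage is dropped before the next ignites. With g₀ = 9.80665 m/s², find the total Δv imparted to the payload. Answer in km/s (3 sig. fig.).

Ignition mass of stage 1 = 7,220+578 + 1,180+116 + 455 = 9,549 kg.
Stage 1: m₀ = 9,549 kg, m_f = 9,549 − 7,220 = 2,329 kg; Δv = 336×9.80665×ln(4.1) = 3295.0×1.4110 ≈ 4649 m/s.
Stage 2: m₀ = 1,751 kg, m_f = 1,751 − 1,180 = 571 kg; Δv = 325×9.80665×ln(3.067) = 3187.2×1.1206 ≈ 3571 m/s.
Total Δv = 4649 + 3571 = 8220 m/s.

Δv ≈ 8.22 km/s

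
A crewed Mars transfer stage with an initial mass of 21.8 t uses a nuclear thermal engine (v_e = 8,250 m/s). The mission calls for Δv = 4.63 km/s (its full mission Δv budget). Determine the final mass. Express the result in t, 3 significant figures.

final mass ≈ 12.4 t

Rocket equation: m₀/m_f = exp(Δv / v_e) = exp(4630 / 8250.0) = exp(0.5612) = 1.7528.
m_f = m₀ / 1.7528 = 21.8 / 1.7528 = 12.4372 t.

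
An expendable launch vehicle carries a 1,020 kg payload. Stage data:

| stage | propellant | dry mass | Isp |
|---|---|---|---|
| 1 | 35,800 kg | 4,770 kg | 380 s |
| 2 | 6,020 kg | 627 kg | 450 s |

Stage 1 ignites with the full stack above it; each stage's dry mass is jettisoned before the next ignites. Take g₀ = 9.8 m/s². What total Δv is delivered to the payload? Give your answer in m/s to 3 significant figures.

Δv ≈ 11800 m/s

Ignition mass of stage 1 = 35,800+4,770 + 6,020+627 + 1,020 = 48,237 kg.
Stage 1: m₀ = 48,237 kg, m_f = 48,237 − 35,800 = 12,437 kg; Δv = 380×9.8×ln(3.879) = 3724.0×1.3555 ≈ 5048 m/s.
Stage 2: m₀ = 7,667 kg, m_f = 7,667 − 6,020 = 1,647 kg; Δv = 450×9.8×ln(4.655) = 4410.0×1.5380 ≈ 6782 m/s.
Total Δv = 5048 + 6782 = 11830 m/s.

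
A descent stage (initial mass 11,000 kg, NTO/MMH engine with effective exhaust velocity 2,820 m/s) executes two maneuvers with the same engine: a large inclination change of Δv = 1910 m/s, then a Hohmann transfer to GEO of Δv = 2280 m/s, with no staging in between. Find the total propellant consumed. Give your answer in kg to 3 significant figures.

total propellant consumed ≈ 8510 kg

After the first burn: m = 11000 × exp(−1910/2820.0) = 11000 × 0.50798 = 5,587.78 kg.
After the second burn: m = 5,587.78 × exp(−2280/2820.0) = 5,587.78 × 0.44552 = 2,489.47 kg.
Total propellant = m₀ − m_final = 11000 − 2,489.47 = 8,510.53 kg.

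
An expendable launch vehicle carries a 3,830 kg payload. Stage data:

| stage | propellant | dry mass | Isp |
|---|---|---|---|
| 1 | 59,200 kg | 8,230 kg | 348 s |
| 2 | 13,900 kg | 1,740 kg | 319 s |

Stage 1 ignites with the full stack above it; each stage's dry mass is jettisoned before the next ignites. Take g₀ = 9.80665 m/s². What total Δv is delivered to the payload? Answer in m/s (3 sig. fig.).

Ignition mass of stage 1 = 59,200+8,230 + 13,900+1,740 + 3,830 = 86,900 kg.
Stage 1: m₀ = 86,900 kg, m_f = 86,900 − 59,200 = 27,700 kg; Δv = 348×9.80665×ln(3.137) = 3412.7×1.1433 ≈ 3902 m/s.
Stage 2: m₀ = 19,470 kg, m_f = 19,470 − 13,900 = 5,570 kg; Δv = 319×9.80665×ln(3.496) = 3128.3×1.2515 ≈ 3915 m/s.
Total Δv = 3902 + 3915 = 7817 m/s.

Δv ≈ 7820 m/s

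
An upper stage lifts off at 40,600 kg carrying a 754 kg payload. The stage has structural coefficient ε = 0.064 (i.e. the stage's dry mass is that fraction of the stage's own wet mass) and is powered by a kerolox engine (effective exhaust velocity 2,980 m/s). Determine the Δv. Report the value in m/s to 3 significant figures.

Δv ≈ 7480 m/s

Stage wet mass = m₀ − payload = 40,600 − 754 = 39,846 kg.
Stage dry mass = ε × stage wet mass = 0.064 × 39,846 = 2,550.14 kg.
Burnout mass m_f = stage dry + payload = 2,550.14 + 754 = 3,304.14 kg.
Δv = v_e · ln(40,600/3,304.14) = 2980.0 × ln(12.29) = 2980.0 × 2.5086 ≈ 7476 m/s.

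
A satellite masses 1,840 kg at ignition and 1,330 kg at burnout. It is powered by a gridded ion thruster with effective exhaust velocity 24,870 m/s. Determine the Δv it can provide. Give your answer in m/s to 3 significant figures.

Δv = v_e · ln(m₀/m_f) = 24870.0 × ln(1.383) = 24870.0 × 0.3246 ≈ 8072.5 m/s.

Δv ≈ 8070 m/s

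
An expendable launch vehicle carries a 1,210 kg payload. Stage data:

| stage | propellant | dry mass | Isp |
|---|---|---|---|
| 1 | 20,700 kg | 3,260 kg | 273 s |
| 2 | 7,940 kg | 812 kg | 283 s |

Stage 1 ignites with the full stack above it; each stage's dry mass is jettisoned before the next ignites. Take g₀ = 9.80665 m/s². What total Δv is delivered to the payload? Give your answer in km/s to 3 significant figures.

Ignition mass of stage 1 = 20,700+3,260 + 7,940+812 + 1,210 = 33,922 kg.
Stage 1: m₀ = 33,922 kg, m_f = 33,922 − 20,700 = 13,222 kg; Δv = 273×9.80665×ln(2.566) = 2677.2×0.9422 ≈ 2522 m/s.
Stage 2: m₀ = 9,962 kg, m_f = 9,962 − 7,940 = 2,022 kg; Δv = 283×9.80665×ln(4.927) = 2775.3×1.5947 ≈ 4426 m/s.
Total Δv = 2522 + 4426 = 6948 m/s.

Δv ≈ 6.95 km/s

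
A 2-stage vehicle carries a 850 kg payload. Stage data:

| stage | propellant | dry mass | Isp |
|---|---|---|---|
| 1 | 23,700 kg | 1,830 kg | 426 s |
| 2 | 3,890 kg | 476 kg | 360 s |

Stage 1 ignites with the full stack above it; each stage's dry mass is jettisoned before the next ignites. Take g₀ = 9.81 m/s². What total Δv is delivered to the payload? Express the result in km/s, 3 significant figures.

Ignition mass of stage 1 = 23,700+1,830 + 3,890+476 + 850 = 30,746 kg.
Stage 1: m₀ = 30,746 kg, m_f = 30,746 − 23,700 = 7,046 kg; Δv = 426×9.81×ln(4.364) = 4179.1×1.4733 ≈ 6157 m/s.
Stage 2: m₀ = 5,216 kg, m_f = 5,216 − 3,890 = 1,326 kg; Δv = 360×9.81×ln(3.934) = 3531.6×1.3696 ≈ 4837 m/s.
Total Δv = 6157 + 4837 = 10994 m/s.

Δv ≈ 11.0 km/s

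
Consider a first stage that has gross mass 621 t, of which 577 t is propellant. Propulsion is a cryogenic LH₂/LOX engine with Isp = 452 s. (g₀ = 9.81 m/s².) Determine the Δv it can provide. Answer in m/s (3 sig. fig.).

Δv ≈ 11700 m/s

v_e = Isp · g₀ = 452 × 9.81 = 4434.1 m/s.
m_f = m₀ − m_prop = 621 − 577 = 44 t.
Using Δv = v_e ln(m₀/m_f): Δv = v_e · ln(m₀/m_f) = 4434.1 × ln(14.11) = 4434.1 × 2.6471 ≈ 11737.7 m/s.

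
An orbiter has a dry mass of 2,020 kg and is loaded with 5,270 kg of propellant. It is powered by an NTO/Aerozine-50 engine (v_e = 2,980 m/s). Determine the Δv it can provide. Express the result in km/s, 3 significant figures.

Δv ≈ 3.82 km/s

m₀ = m_dry + m_prop = 2,020 + 5,270 = 7,290 kg.
By the Tsiolkovsky rocket equation, Δv = v_e · ln(m₀/m_f) = 2980.0 × ln(3.609) = 2980.0 × 1.2834 ≈ 3824.5 m/s.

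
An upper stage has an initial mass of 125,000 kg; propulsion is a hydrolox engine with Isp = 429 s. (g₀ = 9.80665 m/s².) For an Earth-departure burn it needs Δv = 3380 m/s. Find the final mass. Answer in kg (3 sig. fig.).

final mass ≈ 56000 kg

v_e = Isp · g₀ = 429 × 9.80665 = 4207.1 m/s.
m₀/m_f = exp(Δv / v_e) = exp(3380 / 4207.1) = exp(0.8034) = 2.2331.
m_f = m₀ / 2.2331 = 125,000 / 2.2331 = 55,976 kg.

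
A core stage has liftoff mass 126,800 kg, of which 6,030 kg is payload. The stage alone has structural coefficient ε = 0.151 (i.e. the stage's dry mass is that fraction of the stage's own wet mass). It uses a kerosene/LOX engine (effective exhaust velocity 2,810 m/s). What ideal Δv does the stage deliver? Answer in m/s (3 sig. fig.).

Stage wet mass = m₀ − payload = 126,800 − 6,030 = 120,770 kg.
Stage dry mass = ε × stage wet mass = 0.151 × 120,770 = 18,236.3 kg.
Burnout mass m_f = stage dry + payload = 18,236.3 + 6,030 = 24,266.3 kg.
Using Δv = v_e ln(m₀/m_f): Δv = v_e · ln(126,800/24,266.3) = 2810.0 × ln(5.225) = 2810.0 × 1.6535 ≈ 4646 m/s.

Δv ≈ 4650 m/s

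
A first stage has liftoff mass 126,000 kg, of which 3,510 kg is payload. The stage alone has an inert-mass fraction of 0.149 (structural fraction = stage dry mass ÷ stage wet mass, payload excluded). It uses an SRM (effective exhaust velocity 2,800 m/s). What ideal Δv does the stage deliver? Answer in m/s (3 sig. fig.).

Δv ≈ 4920 m/s

Stage wet mass = m₀ − payload = 126,000 − 3,510 = 122,490 kg.
Stage dry mass = ε × stage wet mass = 0.149 × 122,490 = 18,251 kg.
Burnout mass m_f = stage dry + payload = 18,251 + 3,510 = 21,761 kg.
From the ideal rocket equation, Δv = v_e · ln(126,000/21,761) = 2800.0 × ln(5.79) = 2800.0 × 1.7562 ≈ 4917 m/s.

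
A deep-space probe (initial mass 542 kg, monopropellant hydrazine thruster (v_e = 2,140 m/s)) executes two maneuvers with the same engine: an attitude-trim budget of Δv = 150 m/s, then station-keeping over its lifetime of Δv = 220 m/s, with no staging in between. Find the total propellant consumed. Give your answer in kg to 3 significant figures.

After the first burn: m = 542 × exp(−150/2140.0) = 542 × 0.93231 = 505.312 kg.
After the second burn: m = 505.312 × exp(−220/2140.0) = 505.312 × 0.90230 = 455.943 kg.
Total propellant = m₀ − m_final = 542 − 455.943 = 86.057 kg.

total propellant consumed ≈ 86.1 kg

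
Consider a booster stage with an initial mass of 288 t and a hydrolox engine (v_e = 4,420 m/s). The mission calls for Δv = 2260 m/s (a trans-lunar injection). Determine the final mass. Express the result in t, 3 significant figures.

m₀/m_f = exp(Δv / v_e) = exp(2260 / 4420.0) = exp(0.5113) = 1.6675.
m_f = m₀ / 1.6675 = 288 / 1.6675 = 172.714 t.

final mass ≈ 173 t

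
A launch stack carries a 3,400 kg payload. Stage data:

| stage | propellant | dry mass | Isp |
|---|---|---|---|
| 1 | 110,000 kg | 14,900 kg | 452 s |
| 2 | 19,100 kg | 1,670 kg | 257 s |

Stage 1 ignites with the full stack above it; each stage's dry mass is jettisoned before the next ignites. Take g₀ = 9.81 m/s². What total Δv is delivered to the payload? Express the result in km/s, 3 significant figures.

Δv ≈ 9.88 km/s

Ignition mass of stage 1 = 110,000+14,900 + 19,100+1,670 + 3,400 = 149,070 kg.
Stage 1: m₀ = 149,070 kg, m_f = 149,070 − 110,000 = 39,070 kg; Δv = 452×9.81×ln(3.815) = 4434.1×1.3391 ≈ 5938 m/s.
Stage 2: m₀ = 24,170 kg, m_f = 24,170 − 19,100 = 5,070 kg; Δv = 257×9.81×ln(4.767) = 2521.2×1.5618 ≈ 3937 m/s.
Total Δv = 5938 + 3937 = 9875 m/s.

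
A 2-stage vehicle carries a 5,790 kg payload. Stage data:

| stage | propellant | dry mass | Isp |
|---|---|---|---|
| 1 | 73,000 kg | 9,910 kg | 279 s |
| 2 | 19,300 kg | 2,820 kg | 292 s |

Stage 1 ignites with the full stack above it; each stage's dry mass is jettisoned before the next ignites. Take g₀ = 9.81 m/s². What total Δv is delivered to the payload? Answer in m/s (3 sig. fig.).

Ignition mass of stage 1 = 73,000+9,910 + 19,300+2,820 + 5,790 = 110,820 kg.
Stage 1: m₀ = 110,820 kg, m_f = 110,820 − 73,000 = 37,820 kg; Δv = 279×9.81×ln(2.93) = 2737.0×1.0751 ≈ 2942 m/s.
Stage 2: m₀ = 27,910 kg, m_f = 27,910 − 19,300 = 8,610 kg; Δv = 292×9.81×ln(3.242) = 2864.5×1.1761 ≈ 3369 m/s.
Total Δv = 2942 + 3369 = 6311 m/s.

Δv ≈ 6310 m/s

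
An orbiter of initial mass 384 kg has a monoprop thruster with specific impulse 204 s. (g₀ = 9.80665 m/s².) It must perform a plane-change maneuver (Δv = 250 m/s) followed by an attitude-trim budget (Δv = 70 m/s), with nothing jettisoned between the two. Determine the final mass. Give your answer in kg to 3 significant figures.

final mass ≈ 327 kg

v_e = Isp · g₀ = 204 × 9.80665 = 2000.6 m/s.
After the first burn: m = 384 × exp(−250/2000.6) = 384 × 0.88253 = 338.892 kg.
After the second burn: m = 338.892 × exp(−70/2000.6) = 338.892 × 0.96561 = 327.238 kg.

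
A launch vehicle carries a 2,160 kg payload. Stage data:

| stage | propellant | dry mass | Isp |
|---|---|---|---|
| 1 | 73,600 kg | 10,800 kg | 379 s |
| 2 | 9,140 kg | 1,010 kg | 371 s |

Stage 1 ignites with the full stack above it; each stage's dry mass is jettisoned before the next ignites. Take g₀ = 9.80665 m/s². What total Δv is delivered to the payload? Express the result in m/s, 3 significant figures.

Δv ≈ 10300 m/s

Ignition mass of stage 1 = 73,600+10,800 + 9,140+1,010 + 2,160 = 96,710 kg.
Stage 1: m₀ = 96,710 kg, m_f = 96,710 − 73,600 = 23,110 kg; Δv = 379×9.80665×ln(4.185) = 3716.7×1.4315 ≈ 5320 m/s.
Stage 2: m₀ = 12,310 kg, m_f = 12,310 − 9,140 = 3,170 kg; Δv = 371×9.80665×ln(3.883) = 3638.3×1.3567 ≈ 4936 m/s.
Total Δv = 5320 + 4936 = 10256 m/s.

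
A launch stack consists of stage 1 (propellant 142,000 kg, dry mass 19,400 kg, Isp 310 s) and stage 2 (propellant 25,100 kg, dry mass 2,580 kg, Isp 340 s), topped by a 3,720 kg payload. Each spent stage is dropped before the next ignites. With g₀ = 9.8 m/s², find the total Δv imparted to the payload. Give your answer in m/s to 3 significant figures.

Δv ≈ 9400 m/s

Ignition mass of stage 1 = 142,000+19,400 + 25,100+2,580 + 3,720 = 192,800 kg.
Stage 1: m₀ = 192,800 kg, m_f = 192,800 − 142,000 = 50,800 kg; Δv = 310×9.8×ln(3.795) = 3038.0×1.3338 ≈ 4052 m/s.
Stage 2: m₀ = 31,400 kg, m_f = 31,400 − 25,100 = 6,300 kg; Δv = 340×9.8×ln(4.984) = 3332.0×1.6063 ≈ 5352 m/s.
Total Δv = 4052 + 5352 = 9404 m/s.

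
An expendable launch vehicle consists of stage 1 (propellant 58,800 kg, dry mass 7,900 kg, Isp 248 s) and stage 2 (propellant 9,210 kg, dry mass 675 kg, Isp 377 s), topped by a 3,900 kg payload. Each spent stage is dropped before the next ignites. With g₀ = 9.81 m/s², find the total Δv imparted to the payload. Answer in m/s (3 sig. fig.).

Δv ≈ 7270 m/s

Ignition mass of stage 1 = 58,800+7,900 + 9,210+675 + 3,900 = 80,485 kg.
Stage 1: m₀ = 80,485 kg, m_f = 80,485 − 58,800 = 21,685 kg; Δv = 248×9.81×ln(3.712) = 2432.9×1.3115 ≈ 3191 m/s.
Stage 2: m₀ = 13,785 kg, m_f = 13,785 − 9,210 = 4,575 kg; Δv = 377×9.81×ln(3.013) = 3698.4×1.1030 ≈ 4079 m/s.
Total Δv = 3191 + 4079 = 7270 m/s.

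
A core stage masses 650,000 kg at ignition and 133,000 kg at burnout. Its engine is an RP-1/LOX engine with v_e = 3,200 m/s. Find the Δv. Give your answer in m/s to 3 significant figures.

Δv ≈ 5080 m/s

Rocket equation: Δv = v_e · ln(m₀/m_f) = 3200.0 × ln(4.887) = 3200.0 × 1.5866 ≈ 5077.2 m/s.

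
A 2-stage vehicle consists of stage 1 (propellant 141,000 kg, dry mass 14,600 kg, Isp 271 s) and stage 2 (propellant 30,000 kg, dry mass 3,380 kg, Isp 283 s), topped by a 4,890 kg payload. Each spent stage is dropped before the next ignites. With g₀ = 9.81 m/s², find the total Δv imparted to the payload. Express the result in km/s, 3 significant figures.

Ignition mass of stage 1 = 141,000+14,600 + 30,000+3,380 + 4,890 = 193,870 kg.
Stage 1: m₀ = 193,870 kg, m_f = 193,870 − 141,000 = 52,870 kg; Δv = 271×9.81×ln(3.667) = 2658.5×1.2994 ≈ 3454 m/s.
Stage 2: m₀ = 38,270 kg, m_f = 38,270 − 30,000 = 8,270 kg; Δv = 283×9.81×ln(4.628) = 2776.2×1.5320 ≈ 4253 m/s.
Total Δv = 3454 + 4253 = 7707 m/s.

Δv ≈ 7.71 km/s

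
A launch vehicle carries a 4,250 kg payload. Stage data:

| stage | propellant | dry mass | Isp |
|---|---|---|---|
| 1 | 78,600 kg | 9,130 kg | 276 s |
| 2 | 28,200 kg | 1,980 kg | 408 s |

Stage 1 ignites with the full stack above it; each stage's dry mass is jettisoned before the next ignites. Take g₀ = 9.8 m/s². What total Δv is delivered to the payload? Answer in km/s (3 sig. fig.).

Δv ≈ 9.62 km/s

Ignition mass of stage 1 = 78,600+9,130 + 28,200+1,980 + 4,250 = 122,160 kg.
Stage 1: m₀ = 122,160 kg, m_f = 122,160 − 78,600 = 43,560 kg; Δv = 276×9.8×ln(2.804) = 2704.8×1.0312 ≈ 2789 m/s.
Stage 2: m₀ = 34,430 kg, m_f = 34,430 − 28,200 = 6,230 kg; Δv = 408×9.8×ln(5.526) = 3998.4×1.7096 ≈ 6835 m/s.
Total Δv = 2789 + 6835 = 9624 m/s.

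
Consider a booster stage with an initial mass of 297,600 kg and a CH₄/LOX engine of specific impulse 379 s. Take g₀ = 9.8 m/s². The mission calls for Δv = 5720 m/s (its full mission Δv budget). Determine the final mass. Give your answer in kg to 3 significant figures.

final mass ≈ 63800 kg

v_e = Isp · g₀ = 379 × 9.8 = 3714.2 m/s.
From the ideal rocket equation, m₀/m_f = exp(Δv / v_e) = exp(5720 / 3714.2) = exp(1.5400) = 4.6648.
m_f = m₀ / 4.6648 = 297,600 / 4.6648 = 63,796.9 kg.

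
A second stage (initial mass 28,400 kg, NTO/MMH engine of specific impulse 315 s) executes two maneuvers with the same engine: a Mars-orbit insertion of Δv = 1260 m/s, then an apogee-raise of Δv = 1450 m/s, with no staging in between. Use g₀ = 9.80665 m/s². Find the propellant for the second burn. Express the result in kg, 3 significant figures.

v_e = Isp · g₀ = 315 × 9.80665 = 3089.1 m/s.
After the first burn: m = 28400 × exp(−1260/3089.1) = 28400 × 0.66505 = 18,887.4 kg.
After the second burn: m = 18,887.4 × exp(−1450/3089.1) = 18,887.4 × 0.62538 = 11,811.8 kg.
Second-burn propellant = 18,887.4 − 11,811.8 = 7,075.6 kg.

propellant for the second burn ≈ 7080 kg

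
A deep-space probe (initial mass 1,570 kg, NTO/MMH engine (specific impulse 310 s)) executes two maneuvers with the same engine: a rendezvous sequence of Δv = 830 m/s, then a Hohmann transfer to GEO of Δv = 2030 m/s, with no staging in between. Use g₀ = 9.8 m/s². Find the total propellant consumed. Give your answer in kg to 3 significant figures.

total propellant consumed ≈ 958 kg

v_e = Isp · g₀ = 310 × 9.8 = 3038.0 m/s.
After the first burn: m = 1570 × exp(−830/3038.0) = 1570 × 0.76094 = 1,194.68 kg.
After the second burn: m = 1,194.68 × exp(−2030/3038.0) = 1,194.68 × 0.51263 = 612.429 kg.
Total propellant = m₀ − m_final = 1570 − 612.429 = 957.571 kg.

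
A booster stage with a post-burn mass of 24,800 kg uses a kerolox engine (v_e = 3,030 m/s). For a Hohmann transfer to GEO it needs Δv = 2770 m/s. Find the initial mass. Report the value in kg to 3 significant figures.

Using Δv = v_e ln(m₀/m_f): m₀/m_f = exp(Δv / v_e) = exp(2770 / 3030.0) = exp(0.9142) = 2.4948.
m₀ = m_f × 2.4948 = 24,800 × 2.4948 = 61,871 kg.

initial mass ≈ 61900 kg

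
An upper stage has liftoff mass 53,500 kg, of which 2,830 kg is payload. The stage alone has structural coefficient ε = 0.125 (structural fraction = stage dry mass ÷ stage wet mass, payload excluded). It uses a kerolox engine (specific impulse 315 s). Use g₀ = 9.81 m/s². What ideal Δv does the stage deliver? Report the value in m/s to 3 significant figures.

Δv ≈ 5450 m/s

Stage wet mass = m₀ − payload = 53,500 − 2,830 = 50,670 kg.
Stage dry mass = ε × stage wet mass = 0.125 × 50,670 = 6,333.75 kg.
Burnout mass m_f = stage dry + payload = 6,333.75 + 2,830 = 9,163.75 kg.
v_e = Isp · g₀ = 315 × 9.81 = 3090.2 m/s.
Rocket equation: Δv = v_e · ln(53,500/9,163.75) = 3090.2 × ln(5.838) = 3090.2 × 1.7644 ≈ 5452 m/s.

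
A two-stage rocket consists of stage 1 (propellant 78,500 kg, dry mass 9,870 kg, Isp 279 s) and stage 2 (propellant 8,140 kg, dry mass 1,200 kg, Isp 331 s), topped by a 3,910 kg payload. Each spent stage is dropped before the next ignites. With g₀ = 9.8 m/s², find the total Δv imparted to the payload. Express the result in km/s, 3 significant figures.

Δv ≈ 7.14 km/s

Ignition mass of stage 1 = 78,500+9,870 + 8,140+1,200 + 3,910 = 101,620 kg.
Stage 1: m₀ = 101,620 kg, m_f = 101,620 − 78,500 = 23,120 kg; Δv = 279×9.8×ln(4.395) = 2734.2×1.4805 ≈ 4048 m/s.
Stage 2: m₀ = 13,250 kg, m_f = 13,250 − 8,140 = 5,110 kg; Δv = 331×9.8×ln(2.593) = 3243.8×0.9528 ≈ 3091 m/s.
Total Δv = 4048 + 3091 = 7139 m/s.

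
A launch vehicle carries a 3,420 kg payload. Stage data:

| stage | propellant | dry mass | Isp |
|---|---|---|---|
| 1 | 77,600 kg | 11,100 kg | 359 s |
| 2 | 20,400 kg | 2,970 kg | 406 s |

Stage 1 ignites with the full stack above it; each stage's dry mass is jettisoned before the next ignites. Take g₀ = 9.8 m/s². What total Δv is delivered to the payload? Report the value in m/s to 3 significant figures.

Ignition mass of stage 1 = 77,600+11,100 + 20,400+2,970 + 3,420 = 115,490 kg.
Stage 1: m₀ = 115,490 kg, m_f = 115,490 − 77,600 = 37,890 kg; Δv = 359×9.8×ln(3.048) = 3518.2×1.1145 ≈ 3921 m/s.
Stage 2: m₀ = 26,790 kg, m_f = 26,790 − 20,400 = 6,390 kg; Δv = 406×9.8×ln(4.192) = 3978.8×1.4333 ≈ 5703 m/s.
Total Δv = 3921 + 5703 = 9624 m/s.

Δv ≈ 9620 m/s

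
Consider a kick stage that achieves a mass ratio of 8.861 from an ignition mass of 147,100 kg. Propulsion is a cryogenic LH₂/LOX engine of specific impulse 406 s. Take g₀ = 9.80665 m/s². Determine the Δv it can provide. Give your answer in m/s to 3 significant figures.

v_e = Isp · g₀ = 406 × 9.80665 = 3981.5 m/s.
Δv = v_e · ln(8.861) = 3981.5 × 2.1817 ≈ 8686.3 m/s.

Δv ≈ 8690 m/s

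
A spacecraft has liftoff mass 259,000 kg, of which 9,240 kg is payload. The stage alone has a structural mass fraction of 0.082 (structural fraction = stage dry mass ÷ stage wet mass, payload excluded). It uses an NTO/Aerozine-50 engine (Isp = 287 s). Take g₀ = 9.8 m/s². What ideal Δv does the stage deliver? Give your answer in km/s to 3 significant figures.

Δv ≈ 6.09 km/s

Stage wet mass = m₀ − payload = 259,000 − 9,240 = 249,760 kg.
Stage dry mass = ε × stage wet mass = 0.082 × 249,760 = 20,480.3 kg.
Burnout mass m_f = stage dry + payload = 20,480.3 + 9,240 = 29,720.3 kg.
v_e = Isp · g₀ = 287 × 9.8 = 2812.6 m/s.
Δv = v_e · ln(259,000/29,720.3) = 2812.6 × ln(8.715) = 2812.6 × 2.1650 ≈ 6089 m/s.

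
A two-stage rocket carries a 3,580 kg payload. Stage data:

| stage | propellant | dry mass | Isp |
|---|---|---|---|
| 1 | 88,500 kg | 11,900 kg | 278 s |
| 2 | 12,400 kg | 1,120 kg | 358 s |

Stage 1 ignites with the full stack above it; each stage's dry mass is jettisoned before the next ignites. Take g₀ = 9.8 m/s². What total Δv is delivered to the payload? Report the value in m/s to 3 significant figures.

Δv ≈ 8340 m/s

Ignition mass of stage 1 = 88,500+11,900 + 12,400+1,120 + 3,580 = 117,500 kg.
Stage 1: m₀ = 117,500 kg, m_f = 117,500 − 88,500 = 29,000 kg; Δv = 278×9.8×ln(4.052) = 2724.4×1.3991 ≈ 3812 m/s.
Stage 2: m₀ = 17,100 kg, m_f = 17,100 − 12,400 = 4,700 kg; Δv = 358×9.8×ln(3.638) = 3508.4×1.2915 ≈ 4531 m/s.
Total Δv = 3812 + 4531 = 8343 m/s.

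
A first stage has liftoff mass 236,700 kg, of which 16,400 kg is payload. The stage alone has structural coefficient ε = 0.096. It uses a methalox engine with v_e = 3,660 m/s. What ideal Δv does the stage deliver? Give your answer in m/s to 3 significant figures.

Δv ≈ 6740 m/s

Stage wet mass = m₀ − payload = 236,700 − 16,400 = 220,300 kg.
Stage dry mass = ε × stage wet mass = 0.096 × 220,300 = 21,148.8 kg.
Burnout mass m_f = stage dry + payload = 21,148.8 + 16,400 = 37,548.8 kg.
By the Tsiolkovsky rocket equation, Δv = v_e · ln(236,700/37,548.8) = 3660.0 × ln(6.304) = 3660.0 × 1.8412 ≈ 6739 m/s.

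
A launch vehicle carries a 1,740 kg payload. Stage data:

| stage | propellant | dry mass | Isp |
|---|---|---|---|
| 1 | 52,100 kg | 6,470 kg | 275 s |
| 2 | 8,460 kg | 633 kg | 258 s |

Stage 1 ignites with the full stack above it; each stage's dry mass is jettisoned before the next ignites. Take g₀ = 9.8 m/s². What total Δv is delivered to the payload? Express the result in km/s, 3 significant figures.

Δv ≈ 7.58 km/s

Ignition mass of stage 1 = 52,100+6,470 + 8,460+633 + 1,740 = 69,403 kg.
Stage 1: m₀ = 69,403 kg, m_f = 69,403 − 52,100 = 17,303 kg; Δv = 275×9.8×ln(4.011) = 2695.0×1.3891 ≈ 3743 m/s.
Stage 2: m₀ = 10,833 kg, m_f = 10,833 − 8,460 = 2,373 kg; Δv = 258×9.8×ln(4.565) = 2528.4×1.5184 ≈ 3839 m/s.
Total Δv = 3743 + 3839 = 7582 m/s.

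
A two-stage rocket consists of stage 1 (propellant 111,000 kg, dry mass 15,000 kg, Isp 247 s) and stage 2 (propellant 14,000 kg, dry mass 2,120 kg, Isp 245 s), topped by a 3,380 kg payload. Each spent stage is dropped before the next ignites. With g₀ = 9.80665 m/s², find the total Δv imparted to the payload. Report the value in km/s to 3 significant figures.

Ignition mass of stage 1 = 111,000+15,000 + 14,000+2,120 + 3,380 = 145,500 kg.
Stage 1: m₀ = 145,500 kg, m_f = 145,500 − 111,000 = 34,500 kg; Δv = 247×9.80665×ln(4.217) = 2422.2×1.4392 ≈ 3486 m/s.
Stage 2: m₀ = 19,500 kg, m_f = 19,500 − 14,000 = 5,500 kg; Δv = 245×9.80665×ln(3.545) = 2402.6×1.2657 ≈ 3041 m/s.
Total Δv = 3486 + 3041 = 6527 m/s.

Δv ≈ 6.53 km/s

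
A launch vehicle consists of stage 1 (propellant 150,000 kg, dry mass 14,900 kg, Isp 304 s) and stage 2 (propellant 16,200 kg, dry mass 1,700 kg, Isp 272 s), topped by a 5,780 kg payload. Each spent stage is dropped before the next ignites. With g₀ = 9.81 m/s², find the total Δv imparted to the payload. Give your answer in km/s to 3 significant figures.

Ignition mass of stage 1 = 150,000+14,900 + 16,200+1,700 + 5,780 = 188,580 kg.
Stage 1: m₀ = 188,580 kg, m_f = 188,580 − 150,000 = 38,580 kg; Δv = 304×9.81×ln(4.888) = 2982.2×1.5868 ≈ 4732 m/s.
Stage 2: m₀ = 23,680 kg, m_f = 23,680 − 16,200 = 7,480 kg; Δv = 272×9.81×ln(3.166) = 2668.3×1.1524 ≈ 3075 m/s.
Total Δv = 4732 + 3075 = 7807 m/s.

Δv ≈ 7.81 km/s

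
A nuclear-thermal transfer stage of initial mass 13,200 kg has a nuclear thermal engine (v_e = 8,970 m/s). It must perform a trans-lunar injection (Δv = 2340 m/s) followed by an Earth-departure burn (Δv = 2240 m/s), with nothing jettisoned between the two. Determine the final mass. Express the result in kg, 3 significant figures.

After the first burn: m = 13200 × exp(−2340/8970.0) = 13200 × 0.77038 = 10,169 kg.
After the second burn: m = 10,169 × exp(−2240/8970.0) = 10,169 × 0.77902 = 7,921.85 kg.

final mass ≈ 7920 kg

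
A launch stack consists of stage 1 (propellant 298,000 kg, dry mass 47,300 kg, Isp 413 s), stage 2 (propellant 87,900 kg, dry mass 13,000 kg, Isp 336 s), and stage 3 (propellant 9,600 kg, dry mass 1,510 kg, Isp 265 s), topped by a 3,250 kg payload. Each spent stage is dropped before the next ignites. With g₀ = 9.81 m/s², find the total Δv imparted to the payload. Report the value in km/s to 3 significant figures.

Ignition mass of stage 1 = 298,000+47,300 + 87,900+13,000 + 9,600+1,510 + 3,250 = 460,560 kg.
Stage 1: m₀ = 460,560 kg, m_f = 460,560 − 298,000 = 162,560 kg; Δv = 413×9.81×ln(2.833) = 4051.5×1.0414 ≈ 4219 m/s.
Stage 2: m₀ = 115,260 kg, m_f = 115,260 − 87,900 = 27,360 kg; Δv = 336×9.81×ln(4.213) = 3296.2×1.4381 ≈ 4740 m/s.
Stage 3: m₀ = 14,360 kg, m_f = 14,360 − 9,600 = 4,760 kg; Δv = 265×9.81×ln(3.017) = 2599.7×1.1042 ≈ 2871 m/s.
Total Δv = 4219 + 4740 + 2871 = 11830 m/s.

Δv ≈ 11.8 km/s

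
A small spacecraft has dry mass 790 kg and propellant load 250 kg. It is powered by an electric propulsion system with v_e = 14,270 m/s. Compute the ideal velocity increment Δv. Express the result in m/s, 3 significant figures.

Δv ≈ 3920 m/s

m₀ = m_dry + m_prop = 790 + 250 = 1,040 kg.
Rocket equation: Δv = v_e · ln(m₀/m_f) = 14270.0 × ln(1.316) = 14270.0 × 0.2749 ≈ 3923.4 m/s.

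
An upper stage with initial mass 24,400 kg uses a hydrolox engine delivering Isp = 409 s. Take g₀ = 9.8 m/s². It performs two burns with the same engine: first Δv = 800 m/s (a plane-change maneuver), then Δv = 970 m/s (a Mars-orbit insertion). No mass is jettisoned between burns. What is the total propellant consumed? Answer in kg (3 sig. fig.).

v_e = Isp · g₀ = 409 × 9.8 = 4008.2 m/s.
After the first burn: m = 24400 × exp(−800/4008.2) = 24400 × 0.81907 = 19,985.3 kg.
After the second burn: m = 19,985.3 × exp(−970/4008.2) = 19,985.3 × 0.78505 = 15,689.5 kg.
Total propellant = m₀ − m_final = 24400 − 15,689.5 = 8,710.5 kg.

total propellant consumed ≈ 8710 kg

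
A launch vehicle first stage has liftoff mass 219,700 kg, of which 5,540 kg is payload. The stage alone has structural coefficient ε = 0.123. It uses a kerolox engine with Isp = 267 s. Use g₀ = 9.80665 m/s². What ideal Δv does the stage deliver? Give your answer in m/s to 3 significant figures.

Stage wet mass = m₀ − payload = 219,700 − 5,540 = 214,160 kg.
Stage dry mass = ε × stage wet mass = 0.123 × 214,160 = 26,341.7 kg.
Burnout mass m_f = stage dry + payload = 26,341.7 + 5,540 = 31,881.7 kg.
v_e = Isp · g₀ = 267 × 9.80665 = 2618.4 m/s.
Δv = v_e · ln(219,700/31,881.7) = 2618.4 × ln(6.891) = 2618.4 × 1.9302 ≈ 5054 m/s.

Δv ≈ 5050 m/s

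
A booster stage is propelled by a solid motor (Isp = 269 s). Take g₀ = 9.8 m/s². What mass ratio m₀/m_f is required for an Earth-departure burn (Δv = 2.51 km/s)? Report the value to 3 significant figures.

mass ratio ≈ 2.59

v_e = Isp · g₀ = 269 × 9.8 = 2636.2 m/s.
Rocket equation: m₀/m_f = exp(Δv / v_e) = exp(2510 / 2636.2) = exp(0.9521) = 2.5912.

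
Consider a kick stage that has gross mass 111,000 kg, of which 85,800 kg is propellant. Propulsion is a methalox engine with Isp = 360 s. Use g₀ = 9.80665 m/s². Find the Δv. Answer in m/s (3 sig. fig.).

Δv ≈ 5230 m/s

v_e = Isp · g₀ = 360 × 9.80665 = 3530.4 m/s.
m_f = m₀ − m_prop = 111,000 − 85,800 = 25,200 kg.
Δv = v_e · ln(m₀/m_f) = 3530.4 × ln(4.405) = 3530.4 × 1.4827 ≈ 5234.5 m/s.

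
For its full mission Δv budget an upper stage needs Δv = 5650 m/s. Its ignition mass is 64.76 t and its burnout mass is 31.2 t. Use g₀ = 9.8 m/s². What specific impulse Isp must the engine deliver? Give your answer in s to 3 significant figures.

ln(m₀/m_f) = ln(64760/31200) = ln(2.076) = 0.7303.
v_e = Δv / ln(m₀/m_f) = 5650 / 0.7303 = 7736.9 m/s.
Isp = v_e / g₀ = 7736.9 / 9.8 = 789.5 s.

Isp ≈ 789 s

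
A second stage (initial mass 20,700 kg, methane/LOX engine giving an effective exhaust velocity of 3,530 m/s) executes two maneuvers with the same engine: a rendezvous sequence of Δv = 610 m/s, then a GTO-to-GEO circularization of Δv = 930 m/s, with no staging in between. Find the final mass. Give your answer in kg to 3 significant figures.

After the first burn: m = 20700 × exp(−610/3530.0) = 20700 × 0.84130 = 17,414.9 kg.
After the second burn: m = 17,414.9 × exp(−930/3530.0) = 17,414.9 × 0.76839 = 13,381.4 kg.

final mass ≈ 13400 kg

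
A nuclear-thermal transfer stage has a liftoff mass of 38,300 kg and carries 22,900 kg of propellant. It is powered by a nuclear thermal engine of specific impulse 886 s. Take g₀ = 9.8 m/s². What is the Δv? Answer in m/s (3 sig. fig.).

v_e = Isp · g₀ = 886 × 9.8 = 8682.8 m/s.
m_f = m₀ − m_prop = 38,300 − 22,900 = 15,400 kg.
Δv = v_e · ln(m₀/m_f) = 8682.8 × ln(2.487) = 8682.8 × 0.9111 ≈ 7910.7 m/s.

Δv ≈ 7910 m/s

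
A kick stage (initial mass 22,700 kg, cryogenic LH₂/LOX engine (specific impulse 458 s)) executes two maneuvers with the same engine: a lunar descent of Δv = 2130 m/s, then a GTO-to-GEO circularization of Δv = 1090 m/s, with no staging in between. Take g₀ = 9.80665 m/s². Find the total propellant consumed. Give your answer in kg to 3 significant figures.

v_e = Isp · g₀ = 458 × 9.80665 = 4491.4 m/s.
After the first burn: m = 22700 × exp(−2130/4491.4) = 22700 × 0.62236 = 14,127.6 kg.
After the second burn: m = 14,127.6 × exp(−1090/4491.4) = 14,127.6 × 0.78452 = 11,083.4 kg.
Total propellant = m₀ − m_final = 22700 − 11,083.4 = 11,616.6 kg.

total propellant consumed ≈ 11600 kg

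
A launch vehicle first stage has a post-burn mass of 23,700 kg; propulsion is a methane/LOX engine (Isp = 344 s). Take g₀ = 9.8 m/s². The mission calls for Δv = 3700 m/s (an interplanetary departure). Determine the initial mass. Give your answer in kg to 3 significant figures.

initial mass ≈ 71000 kg

v_e = Isp · g₀ = 344 × 9.8 = 3371.2 m/s.
Rocket equation: m₀/m_f = exp(Δv / v_e) = exp(3700 / 3371.2) = exp(1.0975) = 2.9968.
m₀ = m_f × 2.9968 = 23,700 × 2.9968 = 71,024.2 kg.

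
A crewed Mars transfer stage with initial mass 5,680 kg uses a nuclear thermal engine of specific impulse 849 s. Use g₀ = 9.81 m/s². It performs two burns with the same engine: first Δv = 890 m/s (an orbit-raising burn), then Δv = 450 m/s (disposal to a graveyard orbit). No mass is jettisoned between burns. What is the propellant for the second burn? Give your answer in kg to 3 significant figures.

propellant for the second burn ≈ 268 kg

v_e = Isp · g₀ = 849 × 9.81 = 8328.7 m/s.
After the first burn: m = 5680 × exp(−890/8328.7) = 5680 × 0.89865 = 5,104.33 kg.
After the second burn: m = 5,104.33 × exp(−450/8328.7) = 5,104.33 × 0.94740 = 4,835.84 kg.
Second-burn propellant = 5,104.33 − 4,835.84 = 268.49 kg.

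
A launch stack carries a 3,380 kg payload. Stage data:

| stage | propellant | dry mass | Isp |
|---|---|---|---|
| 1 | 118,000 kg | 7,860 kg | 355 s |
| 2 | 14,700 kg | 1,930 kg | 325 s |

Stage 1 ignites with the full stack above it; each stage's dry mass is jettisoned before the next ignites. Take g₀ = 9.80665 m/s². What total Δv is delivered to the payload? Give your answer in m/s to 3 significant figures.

Δv ≈ 9990 m/s

Ignition mass of stage 1 = 118,000+7,860 + 14,700+1,930 + 3,380 = 145,870 kg.
Stage 1: m₀ = 145,870 kg, m_f = 145,870 − 118,000 = 27,870 kg; Δv = 355×9.80665×ln(5.234) = 3481.4×1.6552 ≈ 5762 m/s.
Stage 2: m₀ = 20,010 kg, m_f = 20,010 − 14,700 = 5,310 kg; Δv = 325×9.80665×ln(3.768) = 3187.2×1.3266 ≈ 4228 m/s.
Total Δv = 5762 + 4228 = 9990 m/s.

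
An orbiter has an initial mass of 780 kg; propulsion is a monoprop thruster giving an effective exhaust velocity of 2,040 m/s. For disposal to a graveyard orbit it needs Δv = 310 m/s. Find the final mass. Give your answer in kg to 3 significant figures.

final mass ≈ 670 kg

m₀/m_f = exp(Δv / v_e) = exp(310 / 2040.0) = exp(0.1520) = 1.1641.
m_f = m₀ / 1.1641 = 780 / 1.1641 = 670.046 kg.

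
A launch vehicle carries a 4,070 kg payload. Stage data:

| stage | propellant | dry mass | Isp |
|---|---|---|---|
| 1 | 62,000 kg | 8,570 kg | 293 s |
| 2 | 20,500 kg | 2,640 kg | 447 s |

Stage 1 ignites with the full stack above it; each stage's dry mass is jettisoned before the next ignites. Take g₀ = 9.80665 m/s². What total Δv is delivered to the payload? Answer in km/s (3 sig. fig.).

Ignition mass of stage 1 = 62,000+8,570 + 20,500+2,640 + 4,070 = 97,780 kg.
Stage 1: m₀ = 97,780 kg, m_f = 97,780 − 62,000 = 35,780 kg; Δv = 293×9.80665×ln(2.733) = 2873.3×1.0053 ≈ 2889 m/s.
Stage 2: m₀ = 27,210 kg, m_f = 27,210 − 20,500 = 6,710 kg; Δv = 447×9.80665×ln(4.055) = 4383.6×1.4000 ≈ 6137 m/s.
Total Δv = 2889 + 6137 = 9026 m/s.

Δv ≈ 9.03 km/s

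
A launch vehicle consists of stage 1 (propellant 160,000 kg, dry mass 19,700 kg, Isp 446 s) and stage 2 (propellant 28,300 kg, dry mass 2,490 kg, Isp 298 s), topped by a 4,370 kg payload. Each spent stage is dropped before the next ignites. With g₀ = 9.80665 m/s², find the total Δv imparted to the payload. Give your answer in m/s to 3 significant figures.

Δv ≈ 10700 m/s

Ignition mass of stage 1 = 160,000+19,700 + 28,300+2,490 + 4,370 = 214,860 kg.
Stage 1: m₀ = 214,860 kg, m_f = 214,860 − 160,000 = 54,860 kg; Δv = 446×9.80665×ln(3.917) = 4373.8×1.3652 ≈ 5971 m/s.
Stage 2: m₀ = 35,160 kg, m_f = 35,160 − 28,300 = 6,860 kg; Δv = 298×9.80665×ln(5.125) = 2922.4×1.6342 ≈ 4776 m/s.
Total Δv = 5971 + 4776 = 10747 m/s.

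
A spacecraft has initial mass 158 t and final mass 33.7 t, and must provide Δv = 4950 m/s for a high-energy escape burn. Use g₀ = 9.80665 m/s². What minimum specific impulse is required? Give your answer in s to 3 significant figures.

ln(m₀/m_f) = ln(158000/33700) = ln(4.688) = 1.5451.
Using Δv = v_e ln(m₀/m_f): v_e = Δv / ln(m₀/m_f) = 4950 / 1.5451 = 3203.7 m/s.
Isp = v_e / g₀ = 3203.7 / 9.80665 = 326.7 s.

Isp ≈ 327 s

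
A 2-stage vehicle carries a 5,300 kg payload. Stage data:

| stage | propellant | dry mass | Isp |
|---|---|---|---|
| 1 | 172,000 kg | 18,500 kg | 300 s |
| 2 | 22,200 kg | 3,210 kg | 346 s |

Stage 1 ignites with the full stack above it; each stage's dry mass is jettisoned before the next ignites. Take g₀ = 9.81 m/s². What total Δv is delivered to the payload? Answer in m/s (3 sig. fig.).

Δv ≈ 8780 m/s

Ignition mass of stage 1 = 172,000+18,500 + 22,200+3,210 + 5,300 = 221,210 kg.
Stage 1: m₀ = 221,210 kg, m_f = 221,210 − 172,000 = 49,210 kg; Δv = 300×9.81×ln(4.495) = 2943.0×1.5030 ≈ 4423 m/s.
Stage 2: m₀ = 30,710 kg, m_f = 30,710 − 22,200 = 8,510 kg; Δv = 346×9.81×ln(3.609) = 3394.3×1.2833 ≈ 4356 m/s.
Total Δv = 4423 + 4356 = 8779 m/s.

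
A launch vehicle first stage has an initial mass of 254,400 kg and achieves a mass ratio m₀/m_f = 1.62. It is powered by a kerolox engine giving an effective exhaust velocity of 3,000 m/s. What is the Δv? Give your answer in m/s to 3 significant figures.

Δv ≈ 1450 m/s

Δv = v_e · ln(1.62) = 3000.0 × 0.4824 ≈ 1447.3 m/s.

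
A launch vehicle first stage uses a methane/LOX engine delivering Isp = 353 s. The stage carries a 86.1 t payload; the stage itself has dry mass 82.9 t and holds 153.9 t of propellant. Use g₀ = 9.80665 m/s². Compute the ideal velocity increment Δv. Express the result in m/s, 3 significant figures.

v_e = Isp · g₀ = 353 × 9.80665 = 3461.7 m/s.
m₀ = payload + dry + propellant = 86.1 + 82.9 + 153.9 = 322.9 t.
m_f = payload + dry = 86.1 + 82.9 = 169 t.
Δv = v_e · ln(m₀/m_f) = 3461.7 × ln(1.911) = 3461.7 × 0.6474 ≈ 2241.3 m/s.

Δv ≈ 2240 m/s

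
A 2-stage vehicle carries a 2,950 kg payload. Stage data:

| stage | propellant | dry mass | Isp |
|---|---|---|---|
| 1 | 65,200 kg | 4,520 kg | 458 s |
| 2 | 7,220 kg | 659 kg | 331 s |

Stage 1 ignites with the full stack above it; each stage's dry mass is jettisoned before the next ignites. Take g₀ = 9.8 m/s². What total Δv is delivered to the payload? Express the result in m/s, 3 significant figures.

Δv ≈ 11000 m/s

Ignition mass of stage 1 = 65,200+4,520 + 7,220+659 + 2,950 = 80,549 kg.
Stage 1: m₀ = 80,549 kg, m_f = 80,549 − 65,200 = 15,349 kg; Δv = 458×9.8×ln(5.248) = 4488.4×1.6578 ≈ 7441 m/s.
Stage 2: m₀ = 10,829 kg, m_f = 10,829 − 7,220 = 3,609 kg; Δv = 331×9.8×ln(3.001) = 3243.8×1.0988 ≈ 3564 m/s.
Total Δv = 7441 + 3564 = 11005 m/s.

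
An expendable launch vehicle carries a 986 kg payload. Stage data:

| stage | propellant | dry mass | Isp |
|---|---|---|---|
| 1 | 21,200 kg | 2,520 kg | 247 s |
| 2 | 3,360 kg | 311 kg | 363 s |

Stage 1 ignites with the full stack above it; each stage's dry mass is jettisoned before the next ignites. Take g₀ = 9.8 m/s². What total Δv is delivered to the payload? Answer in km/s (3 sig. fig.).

Ignition mass of stage 1 = 21,200+2,520 + 3,360+311 + 986 = 28,377 kg.
Stage 1: m₀ = 28,377 kg, m_f = 28,377 − 21,200 = 7,177 kg; Δv = 247×9.8×ln(3.954) = 2420.6×1.3747 ≈ 3328 m/s.
Stage 2: m₀ = 4,657 kg, m_f = 4,657 − 3,360 = 1,297 kg; Δv = 363×9.8×ln(3.591) = 3557.4×1.2783 ≈ 4547 m/s.
Total Δv = 3328 + 4547 = 7875 m/s.

Δv ≈ 7.88 km/s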